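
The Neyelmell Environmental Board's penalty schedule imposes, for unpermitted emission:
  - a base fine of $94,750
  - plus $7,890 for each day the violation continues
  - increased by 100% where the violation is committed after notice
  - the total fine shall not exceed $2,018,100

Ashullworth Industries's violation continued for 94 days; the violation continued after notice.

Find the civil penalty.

$1,672,820

Per-day component: 94 × $7,890 = $741,660
Base plus per-day: $94,750 + $741,660 = $836,410
Enhancement: 100% of $836,410 = $836,410
Enhanced fine: $836,410 + $836,410 = $1,672,820
Cap at $2,018,100: $1,672,820 is within the cap, no reduction.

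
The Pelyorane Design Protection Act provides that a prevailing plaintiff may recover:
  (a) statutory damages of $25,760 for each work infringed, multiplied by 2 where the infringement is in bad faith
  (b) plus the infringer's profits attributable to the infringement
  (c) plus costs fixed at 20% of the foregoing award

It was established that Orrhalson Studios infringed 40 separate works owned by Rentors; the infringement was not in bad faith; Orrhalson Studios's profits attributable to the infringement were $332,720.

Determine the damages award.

$1,635,744

Statutory damages: 40 × $25,760 = $1,030,400
Infringement not in bad faith: no ×2 enhancement.
Combined award: $1,030,400 + $332,720 = $1,363,120
Costs: 20% of $1,363,120 = $272,624
Award plus costs: $1,363,120 + $272,624 = $1,635,744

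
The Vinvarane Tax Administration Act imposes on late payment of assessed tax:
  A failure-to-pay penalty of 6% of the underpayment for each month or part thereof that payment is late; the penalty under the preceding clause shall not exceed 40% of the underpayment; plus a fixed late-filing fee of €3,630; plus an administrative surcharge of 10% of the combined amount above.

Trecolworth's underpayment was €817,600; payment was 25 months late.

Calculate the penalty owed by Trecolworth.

€363,737

Accrued rate: 6% × 25 = 150%, capped at 40% → 40%
Failure-to-pay penalty: 40% of €817,600 = €327,040
Penalty before surcharge: €327,040 + €3,630 = €330,670
Administrative surcharge: 10% of €330,670 = €33,067
Total penalty: €330,670 + €33,067 = €363,737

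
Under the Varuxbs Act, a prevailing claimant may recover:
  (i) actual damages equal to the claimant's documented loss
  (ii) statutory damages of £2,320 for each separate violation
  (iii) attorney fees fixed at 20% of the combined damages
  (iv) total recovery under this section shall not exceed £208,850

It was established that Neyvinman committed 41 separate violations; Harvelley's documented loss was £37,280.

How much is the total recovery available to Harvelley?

Statutory damages: 41 × £2,320 = £95,120
Combined damages: £37,280 + £95,120 = £132,400
Attorney fees: 20% of £132,400 = £26,480
Total before cap: £132,400 + £26,480 = £158,880
Cap at £208,850: £158,880 is within the cap, no reduction.

Total recovery: £158,880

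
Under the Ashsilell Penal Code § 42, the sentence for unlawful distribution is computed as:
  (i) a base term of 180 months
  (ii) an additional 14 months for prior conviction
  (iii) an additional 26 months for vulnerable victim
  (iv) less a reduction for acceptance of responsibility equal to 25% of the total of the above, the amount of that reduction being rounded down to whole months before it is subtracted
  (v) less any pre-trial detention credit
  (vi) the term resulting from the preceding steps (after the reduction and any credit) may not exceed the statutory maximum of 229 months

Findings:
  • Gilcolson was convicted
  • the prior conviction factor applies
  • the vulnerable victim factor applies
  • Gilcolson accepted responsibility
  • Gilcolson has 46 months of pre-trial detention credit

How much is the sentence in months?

Prior conviction enhancement: +14 months
Vulnerable victim enhancement: +26 months
Adjusted term: 180 months + 14 months + 26 months = 220 months
Acceptance of responsibility reduction: 25% of 220 months = 55 months (rounded down)
After reduction: 220 − 55 = 165 months
Less pre-trial detention credit: 165 months − 46 months = 119 months
Cap at 229 months: 119 months is within the cap, no reduction.

119 months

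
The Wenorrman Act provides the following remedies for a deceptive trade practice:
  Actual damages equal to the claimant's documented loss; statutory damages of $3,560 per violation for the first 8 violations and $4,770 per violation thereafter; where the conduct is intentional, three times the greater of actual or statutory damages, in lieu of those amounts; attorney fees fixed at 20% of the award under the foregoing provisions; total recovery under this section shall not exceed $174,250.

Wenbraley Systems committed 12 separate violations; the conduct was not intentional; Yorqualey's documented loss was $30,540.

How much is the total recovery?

First 8 violations: 8 × $3,560 = $28,480
Remaining violations: (12 − 8) × $4,770 = $19,080
Statutory damages: $28,480 + $19,080 = $47,560
Conduct not intentional: the in-lieu enhancement does not apply.
Actual plus statutory damages: $30,540 + $47,560 = $78,100
Attorney fees: 20% of $78,100 = $15,620
Total before cap: $78,100 + $15,620 = $93,720
Cap at $174,250: $93,720 is within the cap, no reduction.

Total recovery: $93,720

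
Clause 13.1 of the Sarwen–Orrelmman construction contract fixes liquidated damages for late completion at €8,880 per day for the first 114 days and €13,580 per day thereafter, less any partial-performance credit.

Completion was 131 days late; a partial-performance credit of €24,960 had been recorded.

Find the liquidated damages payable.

€1,218,220

First 114 days: 114 × €8,880 = €1,012,320
Remaining days: (131 − 114) × €13,580 = €230,860
Accrued per-day damages: €1,012,320 + €230,860 = €1,243,180
Less partial-performance credit: €1,243,180 − €24,960 = €1,218,220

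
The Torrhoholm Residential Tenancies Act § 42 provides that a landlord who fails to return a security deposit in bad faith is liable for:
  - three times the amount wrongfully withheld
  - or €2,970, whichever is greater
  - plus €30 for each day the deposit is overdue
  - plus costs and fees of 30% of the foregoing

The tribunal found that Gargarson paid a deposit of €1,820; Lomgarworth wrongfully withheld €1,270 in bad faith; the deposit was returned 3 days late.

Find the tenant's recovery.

Trebled: 3 × €1,270 = €3,810
Minimum €2,970: €3,810 meets the minimum, no increase.
Late-return penalty: 3 × €30 = €90
Damages plus late penalty: €3,810 + €90 = €3,900
Costs and fees: 30% of €3,900 = €1,170
Total recovery: €3,900 + €1,170 = €5,070

€5,070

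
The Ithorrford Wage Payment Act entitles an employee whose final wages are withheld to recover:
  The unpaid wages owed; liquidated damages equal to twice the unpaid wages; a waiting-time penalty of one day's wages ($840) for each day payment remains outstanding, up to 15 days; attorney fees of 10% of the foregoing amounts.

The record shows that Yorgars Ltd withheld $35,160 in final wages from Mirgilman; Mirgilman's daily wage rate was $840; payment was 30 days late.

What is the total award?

Doubled: 2 × $35,160 = $70,320
Penalty days: min(30, 15) = 15
Waiting-time penalty: 15 × $840 = $12,600
Subtotal: $35,160 + $70,320 + $12,600 = $118,080
Attorney fees: 10% of $118,080 = $11,808
Total award: $118,080 + $11,808 = $129,888

$129,888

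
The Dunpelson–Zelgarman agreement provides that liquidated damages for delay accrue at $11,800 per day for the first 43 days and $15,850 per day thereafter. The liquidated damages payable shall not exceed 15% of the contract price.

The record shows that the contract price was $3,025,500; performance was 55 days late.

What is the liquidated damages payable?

First 43 days: 43 × $11,800 = $507,400
Remaining days: (55 − 43) × $15,850 = $190,200
Accrued per-day damages: $507,400 + $190,200 = $697,600
Cap: 15% of $3,025,500 = $453,825
Cap at $453,825: $697,600 exceeds the cap → $453,825

Liquidated damages: $453,825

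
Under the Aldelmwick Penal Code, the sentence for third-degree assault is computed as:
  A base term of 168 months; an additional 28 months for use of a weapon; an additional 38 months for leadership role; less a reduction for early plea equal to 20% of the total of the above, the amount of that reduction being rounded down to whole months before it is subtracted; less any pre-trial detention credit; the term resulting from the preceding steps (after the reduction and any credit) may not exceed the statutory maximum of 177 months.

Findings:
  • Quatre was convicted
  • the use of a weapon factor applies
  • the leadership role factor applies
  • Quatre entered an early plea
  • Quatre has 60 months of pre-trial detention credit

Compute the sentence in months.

Sentence: 128 months

Use of a weapon enhancement: +28 months
Leadership role enhancement: +38 months
Adjusted term: 168 months + 28 months + 38 months = 234 months
Early plea reduction: 20% of 234 months = 46 months (rounded down)
After reduction: 234 − 46 = 188 months
Less pre-trial detention credit: 188 months − 60 months = 128 months
Cap at 177 months: 128 months is within the cap, no reduction.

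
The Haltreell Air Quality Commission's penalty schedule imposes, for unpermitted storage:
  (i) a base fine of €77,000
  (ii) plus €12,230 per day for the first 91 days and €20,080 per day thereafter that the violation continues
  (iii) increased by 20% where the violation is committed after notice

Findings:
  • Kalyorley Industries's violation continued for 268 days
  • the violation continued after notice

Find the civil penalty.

€5,692,908

First 91 days: 91 × €12,230 = €1,112,930
Remaining days: (268 − 91) × €20,080 = €3,554,160
Per-day component: €1,112,930 + €3,554,160 = €4,667,090
Base plus per-day: €77,000 + €4,667,090 = €4,744,090
Enhancement: 20% of €4,744,090 = €948,818
Enhanced fine: €4,744,090 + €948,818 = €5,692,908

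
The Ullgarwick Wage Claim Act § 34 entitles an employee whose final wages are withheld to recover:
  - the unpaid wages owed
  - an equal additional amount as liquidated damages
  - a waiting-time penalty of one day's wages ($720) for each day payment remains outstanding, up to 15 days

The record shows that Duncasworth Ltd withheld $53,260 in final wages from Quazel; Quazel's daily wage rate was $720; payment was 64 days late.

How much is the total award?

Liquidated damages (equal amount): $53,260
Penalty days: min(64, 15) = 15
Waiting-time penalty: 15 × $720 = $10,800
Total award: $53,260 + $53,260 + $10,800 = $117,320

$117,320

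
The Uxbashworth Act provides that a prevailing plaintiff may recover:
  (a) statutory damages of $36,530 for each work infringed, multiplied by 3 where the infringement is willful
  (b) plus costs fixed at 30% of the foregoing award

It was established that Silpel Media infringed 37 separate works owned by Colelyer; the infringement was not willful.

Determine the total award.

Award: $1,757,093

Statutory damages: 37 × $36,530 = $1,351,610
Infringement not willful: no ×3 enhancement.
Costs: 30% of $1,351,610 = $405,483
Award plus costs: $1,351,610 + $405,483 = $1,757,093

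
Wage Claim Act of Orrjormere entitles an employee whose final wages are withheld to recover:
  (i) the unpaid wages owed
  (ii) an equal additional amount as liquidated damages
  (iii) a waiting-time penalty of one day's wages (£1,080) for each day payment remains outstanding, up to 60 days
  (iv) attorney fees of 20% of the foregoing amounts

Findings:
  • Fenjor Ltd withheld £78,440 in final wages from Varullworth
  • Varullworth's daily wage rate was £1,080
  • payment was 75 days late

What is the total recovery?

Total award: £266,016

Liquidated damages (equal amount): £78,440
Penalty days: min(75, 60) = 60
Waiting-time penalty: 60 × £1,080 = £64,800
Subtotal: £78,440 + £78,440 + £64,800 = £221,680
Attorney fees: 20% of £221,680 = £44,336
Total award: £221,680 + £44,336 = £266,016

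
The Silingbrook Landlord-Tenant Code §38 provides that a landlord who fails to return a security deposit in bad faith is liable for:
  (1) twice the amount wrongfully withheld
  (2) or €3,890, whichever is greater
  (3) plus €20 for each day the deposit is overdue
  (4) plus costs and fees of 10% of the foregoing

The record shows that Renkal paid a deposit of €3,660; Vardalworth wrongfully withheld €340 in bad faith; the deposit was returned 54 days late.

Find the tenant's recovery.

€5,467

Doubled: 2 × €340 = €680
Minimum €3,890: €680 is below the minimum → €3,890
Late-return penalty: 54 × €20 = €1,080
Damages plus late penalty: €3,890 + €1,080 = €4,970
Costs and fees: 10% of €4,970 = €497
Total recovery: €4,970 + €497 = €5,467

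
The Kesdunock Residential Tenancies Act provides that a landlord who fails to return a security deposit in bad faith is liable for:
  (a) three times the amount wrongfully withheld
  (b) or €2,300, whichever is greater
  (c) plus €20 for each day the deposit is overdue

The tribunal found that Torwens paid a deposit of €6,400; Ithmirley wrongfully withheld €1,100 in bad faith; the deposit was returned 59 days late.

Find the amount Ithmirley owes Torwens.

Trebled: 3 × €1,100 = €3,300
Minimum €2,300: €3,300 meets the minimum, no increase.
Late-return penalty: 59 × €20 = €1,180
Damages plus late penalty: €3,300 + €1,180 = €4,480

€4,480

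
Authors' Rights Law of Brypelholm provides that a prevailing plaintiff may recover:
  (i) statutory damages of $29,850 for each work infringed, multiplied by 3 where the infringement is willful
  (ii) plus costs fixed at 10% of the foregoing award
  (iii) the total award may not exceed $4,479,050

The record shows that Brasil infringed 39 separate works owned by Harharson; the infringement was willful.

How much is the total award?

$3,841,695

Statutory damages: 39 × $29,850 = $1,164,150
Trebled: 3 × $1,164,150 = $3,492,450
Costs: 10% of $3,492,450 = $349,245
Award plus costs: $3,492,450 + $349,245 = $3,841,695
Cap at $4,479,050: $3,841,695 is within the cap, no reduction.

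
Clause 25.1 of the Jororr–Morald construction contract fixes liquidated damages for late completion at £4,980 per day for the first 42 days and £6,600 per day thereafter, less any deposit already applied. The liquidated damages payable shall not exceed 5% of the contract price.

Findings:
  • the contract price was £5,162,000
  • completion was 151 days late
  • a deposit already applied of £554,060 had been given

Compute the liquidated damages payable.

First 42 days: 42 × £4,980 = £209,160
Remaining days: (151 − 42) × £6,600 = £719,400
Accrued per-day damages: £209,160 + £719,400 = £928,560
Less deposit already applied: £928,560 − £554,060 = £374,500
Cap: 5% of £5,162,000 = £258,100
Cap at £258,100: £374,500 exceeds the cap → £258,100

£258,100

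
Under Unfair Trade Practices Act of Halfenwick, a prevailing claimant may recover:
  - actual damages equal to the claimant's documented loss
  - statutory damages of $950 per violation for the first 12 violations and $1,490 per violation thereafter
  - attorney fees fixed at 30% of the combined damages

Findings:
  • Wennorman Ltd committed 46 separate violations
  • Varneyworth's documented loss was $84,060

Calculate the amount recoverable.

$189,956

First 12 violations: 12 × $950 = $11,400
Remaining violations: (46 − 12) × $1,490 = $50,660
Statutory damages: $11,400 + $50,660 = $62,060
Combined damages: $84,060 + $62,060 = $146,120
Attorney fees: 30% of $146,120 = $43,836
Total recovery: $146,120 + $43,836 = $189,956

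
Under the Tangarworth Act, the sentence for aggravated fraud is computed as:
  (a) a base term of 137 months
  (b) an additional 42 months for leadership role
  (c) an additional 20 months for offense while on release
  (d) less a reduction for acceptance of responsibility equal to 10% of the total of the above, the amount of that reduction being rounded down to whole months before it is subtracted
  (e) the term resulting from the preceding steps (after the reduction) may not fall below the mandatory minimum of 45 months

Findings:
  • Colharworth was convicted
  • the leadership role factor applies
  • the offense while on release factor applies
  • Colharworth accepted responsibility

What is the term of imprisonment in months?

Leadership role enhancement: +42 months
Offense while on release enhancement: +20 months
Adjusted term: 137 months + 42 months + 20 months = 199 months
Acceptance of responsibility reduction: 10% of 199 months = 19 months (rounded down)
After reduction: 199 − 19 = 180 months
Minimum 45 months: 180 months meets the minimum, no increase.

180 months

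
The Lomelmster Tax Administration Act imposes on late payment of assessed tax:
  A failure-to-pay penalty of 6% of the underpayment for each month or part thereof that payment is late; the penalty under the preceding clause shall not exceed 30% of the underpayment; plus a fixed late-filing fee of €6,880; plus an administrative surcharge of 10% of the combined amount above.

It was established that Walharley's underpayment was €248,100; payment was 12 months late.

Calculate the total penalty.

Accrued rate: 6% × 12 = 72%, capped at 30% → 30%
Failure-to-pay penalty: 30% of €248,100 = €74,430
Penalty before surcharge: €74,430 + €6,880 = €81,310
Administrative surcharge: 10% of €81,310 = €8,131
Total penalty: €81,310 + €8,131 = €89,441

€89,441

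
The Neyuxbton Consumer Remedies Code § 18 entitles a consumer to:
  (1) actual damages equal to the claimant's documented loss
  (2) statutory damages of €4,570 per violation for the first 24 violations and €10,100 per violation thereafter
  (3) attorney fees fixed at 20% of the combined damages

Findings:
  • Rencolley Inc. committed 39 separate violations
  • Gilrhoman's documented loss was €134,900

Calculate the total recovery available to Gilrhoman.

€475,296

First 24 violations: 24 × €4,570 = €109,680
Remaining violations: (39 − 24) × €10,100 = €151,500
Statutory damages: €109,680 + €151,500 = €261,180
Combined damages: €134,900 + €261,180 = €396,080
Attorney fees: 20% of €396,080 = €79,216
Total recovery: €396,080 + €79,216 = €475,296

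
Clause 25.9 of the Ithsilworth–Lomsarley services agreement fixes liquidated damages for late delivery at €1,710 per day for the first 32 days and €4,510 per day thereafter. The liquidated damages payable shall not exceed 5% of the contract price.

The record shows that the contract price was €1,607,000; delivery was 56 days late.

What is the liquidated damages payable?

First 32 days: 32 × €1,710 = €54,720
Remaining days: (56 − 32) × €4,510 = €108,240
Accrued per-day damages: €54,720 + €108,240 = €162,960
Cap: 5% of €1,607,000 = €80,350
Cap at €80,350: €162,960 exceeds the cap → €80,350

€80,350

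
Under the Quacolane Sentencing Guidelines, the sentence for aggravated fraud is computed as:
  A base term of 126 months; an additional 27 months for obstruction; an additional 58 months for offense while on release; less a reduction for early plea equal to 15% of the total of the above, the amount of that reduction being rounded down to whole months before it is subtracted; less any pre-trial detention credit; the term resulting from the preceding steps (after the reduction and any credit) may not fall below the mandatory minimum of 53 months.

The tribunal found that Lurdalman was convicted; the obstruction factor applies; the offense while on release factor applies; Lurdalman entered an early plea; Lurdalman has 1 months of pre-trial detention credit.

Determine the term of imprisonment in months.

179 months

Obstruction enhancement: +27 months
Offense while on release enhancement: +58 months
Adjusted term: 126 months + 27 months + 58 months = 211 months
Early plea reduction: 15% of 211 months = 31 months (rounded down)
After reduction: 211 − 31 = 180 months
Less pre-trial detention credit: 180 months − 1 months = 179 months
Minimum 53 months: 179 months meets the minimum, no increase.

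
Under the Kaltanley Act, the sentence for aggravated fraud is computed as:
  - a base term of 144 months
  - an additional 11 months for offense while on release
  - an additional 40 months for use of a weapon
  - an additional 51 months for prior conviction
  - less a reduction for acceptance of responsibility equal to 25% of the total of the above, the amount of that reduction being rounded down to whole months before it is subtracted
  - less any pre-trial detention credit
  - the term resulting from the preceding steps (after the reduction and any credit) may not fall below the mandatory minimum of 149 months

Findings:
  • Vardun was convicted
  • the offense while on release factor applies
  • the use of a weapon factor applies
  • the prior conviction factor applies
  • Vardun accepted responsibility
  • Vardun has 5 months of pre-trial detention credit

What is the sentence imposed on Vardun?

Offense while on release enhancement: +11 months
Use of a weapon enhancement: +40 months
Prior conviction enhancement: +51 months
Adjusted term: 144 months + 11 months + 40 months + 51 months = 246 months
Acceptance of responsibility reduction: 25% of 246 months = 61 months (rounded down)
After reduction: 246 − 61 = 185 months
Less pre-trial detention credit: 185 months − 5 months = 180 months
Minimum 149 months: 180 months meets the minimum, no increase.

180 months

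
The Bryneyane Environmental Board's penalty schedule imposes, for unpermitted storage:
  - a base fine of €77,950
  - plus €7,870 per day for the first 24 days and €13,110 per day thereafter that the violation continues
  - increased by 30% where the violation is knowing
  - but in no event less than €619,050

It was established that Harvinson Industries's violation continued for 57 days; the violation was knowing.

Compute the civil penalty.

€909,298

First 24 days: 24 × €7,870 = €188,880
Remaining days: (57 − 24) × €13,110 = €432,630
Per-day component: €188,880 + €432,630 = €621,510
Base plus per-day: €77,950 + €621,510 = €699,460
Enhancement: 30% of €699,460 = €209,838
Enhanced fine: €699,460 + €209,838 = €909,298
Minimum €619,050: €909,298 meets the minimum, no increase.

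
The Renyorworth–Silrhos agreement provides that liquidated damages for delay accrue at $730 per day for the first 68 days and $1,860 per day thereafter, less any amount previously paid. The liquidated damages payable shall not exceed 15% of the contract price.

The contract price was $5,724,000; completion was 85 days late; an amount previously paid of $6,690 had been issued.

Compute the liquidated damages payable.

First 68 days: 68 × $730 = $49,640
Remaining days: (85 − 68) × $1,860 = $31,620
Accrued per-day damages: $49,640 + $31,620 = $81,260
Less amount previously paid: $81,260 − $6,690 = $74,570
Cap: 15% of $5,724,000 = $858,600
Cap at $858,600: $74,570 is within the cap, no reduction.

$74,570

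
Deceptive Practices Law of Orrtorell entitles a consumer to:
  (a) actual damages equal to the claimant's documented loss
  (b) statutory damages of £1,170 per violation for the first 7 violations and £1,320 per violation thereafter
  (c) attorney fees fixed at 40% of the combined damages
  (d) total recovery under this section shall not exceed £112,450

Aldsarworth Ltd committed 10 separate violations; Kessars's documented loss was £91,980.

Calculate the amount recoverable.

£112,450

First 7 violations: 7 × £1,170 = £8,190
Remaining violations: (10 − 7) × £1,320 = £3,960
Statutory damages: £8,190 + £3,960 = £12,150
Combined damages: £91,980 + £12,150 = £104,130
Attorney fees: 40% of £104,130 = £41,652
Total before cap: £104,130 + £41,652 = £145,782
Cap at £112,450: £145,782 exceeds the cap → £112,450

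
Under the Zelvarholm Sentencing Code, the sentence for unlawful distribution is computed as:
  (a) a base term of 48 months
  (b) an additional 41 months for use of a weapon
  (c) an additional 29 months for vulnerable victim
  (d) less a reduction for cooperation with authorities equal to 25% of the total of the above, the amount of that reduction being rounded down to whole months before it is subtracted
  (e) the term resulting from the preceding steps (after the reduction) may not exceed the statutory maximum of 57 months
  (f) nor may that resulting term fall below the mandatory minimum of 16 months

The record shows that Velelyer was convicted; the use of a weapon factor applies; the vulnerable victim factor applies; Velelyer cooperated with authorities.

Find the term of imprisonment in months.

Use of a weapon enhancement: +41 months
Vulnerable victim enhancement: +29 months
Adjusted term: 48 months + 41 months + 29 months = 118 months
Cooperation with authorities reduction: 25% of 118 months = 29 months (rounded down)
After reduction: 118 − 29 = 89 months
Cap at 57 months: 89 months exceeds the cap → 57 months
Minimum 16 months: 57 months meets the minimum, no increase.

Sentence: 57 months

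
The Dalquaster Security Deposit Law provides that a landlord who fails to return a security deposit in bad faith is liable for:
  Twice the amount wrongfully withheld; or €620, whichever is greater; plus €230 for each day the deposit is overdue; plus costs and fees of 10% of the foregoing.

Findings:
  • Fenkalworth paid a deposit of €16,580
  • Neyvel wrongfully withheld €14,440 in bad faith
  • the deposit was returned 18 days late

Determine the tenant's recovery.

€36,322

Doubled: 2 × €14,440 = €28,880
Minimum €620: €28,880 meets the minimum, no increase.
Late-return penalty: 18 × €230 = €4,140
Damages plus late penalty: €28,880 + €4,140 = €33,020
Costs and fees: 10% of €33,020 = €3,302
Total recovery: €33,020 + €3,302 = €36,322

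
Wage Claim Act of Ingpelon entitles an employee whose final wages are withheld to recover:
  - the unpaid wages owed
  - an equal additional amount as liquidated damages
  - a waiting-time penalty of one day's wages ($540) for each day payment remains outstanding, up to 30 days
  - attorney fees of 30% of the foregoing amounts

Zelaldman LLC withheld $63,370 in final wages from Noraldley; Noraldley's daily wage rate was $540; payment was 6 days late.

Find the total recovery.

$168,974

Liquidated damages (equal amount): $63,370
Penalty days: min(6, 30) = 6
Waiting-time penalty: 6 × $540 = $3,240
Subtotal: $63,370 + $63,370 + $3,240 = $129,980
Attorney fees: 30% of $129,980 = $38,994
Total award: $129,980 + $38,994 = $168,974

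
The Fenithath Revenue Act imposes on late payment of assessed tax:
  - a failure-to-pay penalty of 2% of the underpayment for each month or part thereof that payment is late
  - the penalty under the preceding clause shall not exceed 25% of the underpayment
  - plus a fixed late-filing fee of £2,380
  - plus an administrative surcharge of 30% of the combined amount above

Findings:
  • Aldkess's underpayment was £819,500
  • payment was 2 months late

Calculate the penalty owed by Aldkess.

Accrued rate: 2% × 2 = 4%, capped at 25% → 4%
Failure-to-pay penalty: 4% of £819,500 = £32,780
Penalty before surcharge: £32,780 + £2,380 = £35,160
Administrative surcharge: 30% of £35,160 = £10,548
Total penalty: £35,160 + £10,548 = £45,708

£45,708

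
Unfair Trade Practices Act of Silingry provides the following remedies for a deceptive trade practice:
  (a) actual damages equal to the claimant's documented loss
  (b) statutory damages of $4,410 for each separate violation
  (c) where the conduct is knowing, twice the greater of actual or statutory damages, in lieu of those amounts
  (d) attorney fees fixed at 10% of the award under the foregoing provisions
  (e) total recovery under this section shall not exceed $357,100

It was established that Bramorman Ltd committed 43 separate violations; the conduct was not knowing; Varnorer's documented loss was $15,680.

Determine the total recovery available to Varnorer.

$225,841

Statutory damages: 43 × $4,410 = $189,630
Conduct not knowing: the in-lieu enhancement does not apply.
Actual plus statutory damages: $15,680 + $189,630 = $205,310
Attorney fees: 10% of $205,310 = $20,531
Total before cap: $205,310 + $20,531 = $225,841
Cap at $357,100: $225,841 is within the cap, no reduction.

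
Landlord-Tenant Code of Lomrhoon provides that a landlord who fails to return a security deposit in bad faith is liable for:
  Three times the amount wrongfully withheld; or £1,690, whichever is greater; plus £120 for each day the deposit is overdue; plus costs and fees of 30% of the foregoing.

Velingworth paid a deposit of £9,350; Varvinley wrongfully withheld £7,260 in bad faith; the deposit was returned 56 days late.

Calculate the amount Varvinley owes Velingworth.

£37,050

Trebled: 3 × £7,260 = £21,780
Minimum £1,690: £21,780 meets the minimum, no increase.
Late-return penalty: 56 × £120 = £6,720
Damages plus late penalty: £21,780 + £6,720 = £28,500
Costs and fees: 30% of £28,500 = £8,550
Total recovery: £28,500 + £8,550 = £37,050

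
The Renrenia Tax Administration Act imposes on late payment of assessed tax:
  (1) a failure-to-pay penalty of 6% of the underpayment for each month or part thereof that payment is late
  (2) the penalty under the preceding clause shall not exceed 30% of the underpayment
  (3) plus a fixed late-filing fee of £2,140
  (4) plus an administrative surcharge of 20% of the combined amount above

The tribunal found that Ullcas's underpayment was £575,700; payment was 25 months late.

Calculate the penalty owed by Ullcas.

Accrued rate: 6% × 25 = 150%, capped at 30% → 30%
Failure-to-pay penalty: 30% of £575,700 = £172,710
Penalty before surcharge: £172,710 + £2,140 = £174,850
Administrative surcharge: 20% of £174,850 = £34,970
Total penalty: £174,850 + £34,970 = £209,820

£209,820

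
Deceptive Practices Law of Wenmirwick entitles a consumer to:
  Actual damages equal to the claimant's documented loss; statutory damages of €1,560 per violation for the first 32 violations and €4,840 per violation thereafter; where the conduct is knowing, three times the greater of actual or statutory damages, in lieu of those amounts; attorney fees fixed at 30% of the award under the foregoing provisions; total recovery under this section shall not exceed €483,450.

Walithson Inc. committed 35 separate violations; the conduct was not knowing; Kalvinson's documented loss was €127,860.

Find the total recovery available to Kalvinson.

€249,990

First 32 violations: 32 × €1,560 = €49,920
Remaining violations: (35 − 32) × €4,840 = €14,520
Statutory damages: €49,920 + €14,520 = €64,440
Conduct not knowing: the in-lieu enhancement does not apply.
Actual plus statutory damages: €127,860 + €64,440 = €192,300
Attorney fees: 30% of €192,300 = €57,690
Total before cap: €192,300 + €57,690 = €249,990
Cap at €483,450: €249,990 is within the cap, no reduction.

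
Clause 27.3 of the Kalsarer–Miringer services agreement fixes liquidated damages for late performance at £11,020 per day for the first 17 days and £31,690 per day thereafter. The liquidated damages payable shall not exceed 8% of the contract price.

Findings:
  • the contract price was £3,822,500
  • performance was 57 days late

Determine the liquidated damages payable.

First 17 days: 17 × £11,020 = £187,340
Remaining days: (57 − 17) × £31,690 = £1,267,600
Accrued per-day damages: £187,340 + £1,267,600 = £1,454,940
Cap: 8% of £3,822,500 = £305,800
Cap at £305,800: £1,454,940 exceeds the cap → £305,800

£305,800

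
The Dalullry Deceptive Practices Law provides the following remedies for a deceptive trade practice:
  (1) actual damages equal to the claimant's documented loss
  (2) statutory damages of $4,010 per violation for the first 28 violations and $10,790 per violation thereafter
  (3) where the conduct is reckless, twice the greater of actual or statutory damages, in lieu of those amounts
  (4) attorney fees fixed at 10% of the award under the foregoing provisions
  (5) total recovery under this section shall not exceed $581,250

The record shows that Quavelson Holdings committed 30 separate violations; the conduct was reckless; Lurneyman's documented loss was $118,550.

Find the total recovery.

First 28 violations: 28 × $4,010 = $112,280
Remaining violations: (30 − 28) × $10,790 = $21,580
Statutory damages: $112,280 + $21,580 = $133,860
Greater of actual damages ($118,550) or statutory damages ($133,860): $133,860
Doubled: 2 × $133,860 = $267,720
Attorney fees: 10% of $267,720 = $26,772
Total before cap: $267,720 + $26,772 = $294,492
Cap at $581,250: $294,492 is within the cap, no reduction.

$294,492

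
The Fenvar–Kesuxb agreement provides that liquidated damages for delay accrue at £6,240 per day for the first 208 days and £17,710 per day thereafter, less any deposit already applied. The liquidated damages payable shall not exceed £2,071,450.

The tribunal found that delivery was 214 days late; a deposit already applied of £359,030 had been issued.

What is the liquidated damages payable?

First 208 days: 208 × £6,240 = £1,297,920
Remaining days: (214 − 208) × £17,710 = £106,260
Accrued per-day damages: £1,297,920 + £106,260 = £1,404,180
Less deposit already applied: £1,404,180 − £359,030 = £1,045,150
Cap at £2,071,450: £1,045,150 is within the cap, no reduction.

£1,045,150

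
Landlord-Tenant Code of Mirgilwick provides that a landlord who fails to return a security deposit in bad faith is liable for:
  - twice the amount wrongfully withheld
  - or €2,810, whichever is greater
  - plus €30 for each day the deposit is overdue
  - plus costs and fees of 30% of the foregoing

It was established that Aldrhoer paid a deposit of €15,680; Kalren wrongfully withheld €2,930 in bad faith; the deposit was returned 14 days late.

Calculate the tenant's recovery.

€8,164

Doubled: 2 × €2,930 = €5,860
Minimum €2,810: €5,860 meets the minimum, no increase.
Late-return penalty: 14 × €30 = €420
Damages plus late penalty: €5,860 + €420 = €6,280
Costs and fees: 30% of €6,280 = €1,884
Total recovery: €6,280 + €1,884 = €8,164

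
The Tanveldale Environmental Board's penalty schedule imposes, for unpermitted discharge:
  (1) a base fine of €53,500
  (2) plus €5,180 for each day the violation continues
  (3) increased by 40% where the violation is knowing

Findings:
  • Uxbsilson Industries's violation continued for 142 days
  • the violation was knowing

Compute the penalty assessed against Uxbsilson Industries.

€1,104,684

Per-day component: 142 × €5,180 = €735,560
Base plus per-day: €53,500 + €735,560 = €789,060
Enhancement: 40% of €789,060 = €315,624
Enhanced fine: €789,060 + €315,624 = €1,104,684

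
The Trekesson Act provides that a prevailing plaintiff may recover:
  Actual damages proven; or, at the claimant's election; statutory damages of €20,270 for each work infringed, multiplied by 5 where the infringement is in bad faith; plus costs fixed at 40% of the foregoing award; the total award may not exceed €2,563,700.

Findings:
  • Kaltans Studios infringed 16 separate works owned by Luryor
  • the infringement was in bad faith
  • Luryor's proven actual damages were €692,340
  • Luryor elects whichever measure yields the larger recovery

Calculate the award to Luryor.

Statutory damages: 16 × €20,270 = €324,320
Multiplied by 5: 5 × €324,320 = €1,621,600
Greater of actual damages (€692,340) or enhanced statutory damages (€1,621,600): €1,621,600
Costs: 40% of €1,621,600 = €648,640
Award plus costs: €1,621,600 + €648,640 = €2,270,240
Cap at €2,563,700: €2,270,240 is within the cap, no reduction.

Award: €2,270,240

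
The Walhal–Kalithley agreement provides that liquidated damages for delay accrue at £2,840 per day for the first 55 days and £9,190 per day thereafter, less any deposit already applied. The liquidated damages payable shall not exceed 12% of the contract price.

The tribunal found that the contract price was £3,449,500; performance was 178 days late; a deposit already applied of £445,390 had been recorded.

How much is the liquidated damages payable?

First 55 days: 55 × £2,840 = £156,200
Remaining days: (178 − 55) × £9,190 = £1,130,370
Accrued per-day damages: £156,200 + £1,130,370 = £1,286,570
Less deposit already applied: £1,286,570 − £445,390 = £841,180
Cap: 12% of £3,449,500 = £413,940
Cap at £413,940: £841,180 exceeds the cap → £413,940

£413,940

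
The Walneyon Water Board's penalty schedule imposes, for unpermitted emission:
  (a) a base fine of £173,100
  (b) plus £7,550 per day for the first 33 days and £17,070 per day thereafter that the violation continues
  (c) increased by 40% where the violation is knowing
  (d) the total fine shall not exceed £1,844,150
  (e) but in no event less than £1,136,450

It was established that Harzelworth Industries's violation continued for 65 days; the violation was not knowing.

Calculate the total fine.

£1,136,450

First 33 days: 33 × £7,550 = £249,150
Remaining days: (65 − 33) × £17,070 = £546,240
Per-day component: £249,150 + £546,240 = £795,390
Base plus per-day: £173,100 + £795,390 = £968,490
The violation was not knowing: no 40% increase.
Cap at £1,844,150: £968,490 is within the cap, no reduction.
Minimum £1,136,450: £968,490 is below the minimum → £1,136,450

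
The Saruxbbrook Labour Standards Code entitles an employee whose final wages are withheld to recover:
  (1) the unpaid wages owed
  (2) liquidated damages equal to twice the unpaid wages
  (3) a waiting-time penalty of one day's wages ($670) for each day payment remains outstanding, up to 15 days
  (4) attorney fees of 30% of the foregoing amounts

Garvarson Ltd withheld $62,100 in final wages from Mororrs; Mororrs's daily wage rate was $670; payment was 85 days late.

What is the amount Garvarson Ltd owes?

Doubled: 2 × $62,100 = $124,200
Penalty days: min(85, 15) = 15
Waiting-time penalty: 15 × $670 = $10,050
Subtotal: $62,100 + $124,200 + $10,050 = $196,350
Attorney fees: 30% of $196,350 = $58,905
Total award: $196,350 + $58,905 = $255,255

$255,255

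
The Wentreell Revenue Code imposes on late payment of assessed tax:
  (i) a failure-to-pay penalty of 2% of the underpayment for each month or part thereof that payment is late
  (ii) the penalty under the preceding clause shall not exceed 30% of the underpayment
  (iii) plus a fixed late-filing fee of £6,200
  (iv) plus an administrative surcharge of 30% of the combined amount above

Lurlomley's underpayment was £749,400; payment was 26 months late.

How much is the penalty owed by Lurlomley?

£300,326

Accrued rate: 2% × 26 = 52%, capped at 30% → 30%
Failure-to-pay penalty: 30% of £749,400 = £224,820
Penalty before surcharge: £224,820 + £6,200 = £231,020
Administrative surcharge: 30% of £231,020 = £69,306
Total penalty: £231,020 + £69,306 = £300,326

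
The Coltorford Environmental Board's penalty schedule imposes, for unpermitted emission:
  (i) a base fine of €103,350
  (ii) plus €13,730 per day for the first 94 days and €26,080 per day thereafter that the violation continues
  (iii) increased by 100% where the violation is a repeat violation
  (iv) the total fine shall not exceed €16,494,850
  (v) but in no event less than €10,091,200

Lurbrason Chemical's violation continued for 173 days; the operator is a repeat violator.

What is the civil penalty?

€10,091,200

First 94 days: 94 × €13,730 = €1,290,620
Remaining days: (173 − 94) × €26,080 = €2,060,320
Per-day component: €1,290,620 + €2,060,320 = €3,350,940
Base plus per-day: €103,350 + €3,350,940 = €3,454,290
Enhancement: 100% of €3,454,290 = €3,454,290
Enhanced fine: €3,454,290 + €3,454,290 = €6,908,580
Cap at €16,494,850: €6,908,580 is within the cap, no reduction.
Minimum €10,091,200: €6,908,580 is below the minimum → €10,091,200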